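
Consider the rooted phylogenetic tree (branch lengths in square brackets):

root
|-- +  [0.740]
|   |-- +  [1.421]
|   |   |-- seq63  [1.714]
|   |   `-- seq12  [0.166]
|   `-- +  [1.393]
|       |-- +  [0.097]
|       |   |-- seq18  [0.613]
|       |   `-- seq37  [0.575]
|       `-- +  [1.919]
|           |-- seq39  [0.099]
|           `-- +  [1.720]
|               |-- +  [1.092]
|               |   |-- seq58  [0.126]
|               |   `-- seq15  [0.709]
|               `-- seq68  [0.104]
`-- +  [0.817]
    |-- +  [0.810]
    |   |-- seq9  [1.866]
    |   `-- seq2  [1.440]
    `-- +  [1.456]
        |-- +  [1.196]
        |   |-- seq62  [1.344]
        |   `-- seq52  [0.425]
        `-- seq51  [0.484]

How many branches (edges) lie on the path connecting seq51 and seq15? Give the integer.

9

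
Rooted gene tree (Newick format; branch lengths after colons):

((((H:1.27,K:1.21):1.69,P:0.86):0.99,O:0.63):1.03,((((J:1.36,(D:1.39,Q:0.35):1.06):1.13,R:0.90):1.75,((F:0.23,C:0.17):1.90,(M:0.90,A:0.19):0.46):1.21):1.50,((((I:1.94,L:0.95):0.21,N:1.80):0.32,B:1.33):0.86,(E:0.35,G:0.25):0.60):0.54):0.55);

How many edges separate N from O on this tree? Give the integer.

7

The MRCA of N and O is the root of the tree.
From N up to that node: 5 branches. From O up to the same node: 2 branches. Total: 5 + 2 = 7.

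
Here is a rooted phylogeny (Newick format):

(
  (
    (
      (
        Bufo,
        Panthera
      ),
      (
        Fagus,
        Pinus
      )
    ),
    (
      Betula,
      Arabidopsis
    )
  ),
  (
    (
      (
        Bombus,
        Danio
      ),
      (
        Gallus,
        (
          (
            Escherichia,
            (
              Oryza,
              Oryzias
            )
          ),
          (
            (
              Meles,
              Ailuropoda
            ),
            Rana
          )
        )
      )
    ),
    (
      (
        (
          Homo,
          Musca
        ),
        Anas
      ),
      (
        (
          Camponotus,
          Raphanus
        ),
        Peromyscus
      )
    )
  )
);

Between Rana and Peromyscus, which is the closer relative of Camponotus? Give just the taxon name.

The MRCA of Camponotus and Peromyscus subtends ((Camponotus,Raphanus),Peromyscus) (3 taxa).
The MRCA of Camponotus and Rana subtends (((Bombus,Danio),(Gallus,((Escherichia,(Oryza,Oryzias)),((Meles,Ailuropoda),Rana)))),(((Homo,Musca),Anas),((Camponotus,Raphanus),Peromyscus))) (15 taxa).
The first is nested inside the second, so Camponotus shares a more recent common ancestor with Peromyscus.

Peromyscus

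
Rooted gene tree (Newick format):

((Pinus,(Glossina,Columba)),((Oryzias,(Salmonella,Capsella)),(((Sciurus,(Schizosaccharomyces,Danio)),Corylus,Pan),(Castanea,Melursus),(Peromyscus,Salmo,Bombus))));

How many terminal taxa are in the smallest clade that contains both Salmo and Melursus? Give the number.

The MRCA of Salmo and Melursus is the node subtending (((Sciurus,(Schizosaccharomyces,Danio)),Corylus,Pan),(Castanea,Melursus),(Peromyscus,Salmo,Bombus)).
That clade contains 10 terminal taxa: Bombus, Castanea, Corylus, Danio, Melursus, Pan, Peromyscus, Salmo, Schizosaccharomyces, Sciurus.

10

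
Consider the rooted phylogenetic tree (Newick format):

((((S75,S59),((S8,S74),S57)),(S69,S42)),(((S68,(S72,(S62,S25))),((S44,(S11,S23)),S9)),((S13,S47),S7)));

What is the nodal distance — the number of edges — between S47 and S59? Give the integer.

8

The MRCA of S47 and S59 is the root of the tree.
From S47 up to that node: 4 branches. From S59 up to the same node: 4 branches. Total: 4 + 4 = 8.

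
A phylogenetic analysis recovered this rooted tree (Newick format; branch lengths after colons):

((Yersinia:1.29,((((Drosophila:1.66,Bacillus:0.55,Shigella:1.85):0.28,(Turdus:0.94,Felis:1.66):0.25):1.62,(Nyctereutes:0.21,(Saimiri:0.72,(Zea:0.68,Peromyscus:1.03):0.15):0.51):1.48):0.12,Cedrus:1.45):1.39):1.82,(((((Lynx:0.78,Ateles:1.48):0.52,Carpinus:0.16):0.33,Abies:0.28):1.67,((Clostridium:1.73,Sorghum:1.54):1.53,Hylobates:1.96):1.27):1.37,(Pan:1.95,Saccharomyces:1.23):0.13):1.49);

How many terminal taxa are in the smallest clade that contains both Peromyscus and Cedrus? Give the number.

10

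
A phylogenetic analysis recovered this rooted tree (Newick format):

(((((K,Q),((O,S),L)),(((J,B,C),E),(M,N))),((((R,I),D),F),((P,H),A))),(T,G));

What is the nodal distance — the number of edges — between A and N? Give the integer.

7

The MRCA of A and N is the node subtending ((((K,Q),((O,S),L)),(((J,B,C),E),(M,N))),((((R,I),D),F),((P,H),A))).
From A up to that node: 3 branches. From N up to the same node: 4 branches. Total: 3 + 4 = 7.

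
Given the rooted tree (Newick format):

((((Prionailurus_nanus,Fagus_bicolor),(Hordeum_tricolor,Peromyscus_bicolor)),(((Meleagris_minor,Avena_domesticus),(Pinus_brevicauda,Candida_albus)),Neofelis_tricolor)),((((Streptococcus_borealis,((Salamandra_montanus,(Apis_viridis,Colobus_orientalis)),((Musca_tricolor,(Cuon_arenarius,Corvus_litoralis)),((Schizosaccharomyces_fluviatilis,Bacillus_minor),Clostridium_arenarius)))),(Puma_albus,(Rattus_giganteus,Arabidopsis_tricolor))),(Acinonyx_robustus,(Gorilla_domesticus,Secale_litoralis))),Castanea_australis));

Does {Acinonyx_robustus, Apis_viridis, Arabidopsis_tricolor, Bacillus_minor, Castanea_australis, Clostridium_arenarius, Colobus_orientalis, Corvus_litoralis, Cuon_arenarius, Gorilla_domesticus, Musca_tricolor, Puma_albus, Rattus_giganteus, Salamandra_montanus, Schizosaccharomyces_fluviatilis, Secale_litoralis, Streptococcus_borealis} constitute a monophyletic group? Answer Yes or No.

The most recent common ancestor of these taxa subtends ((((Streptococcus_borealis,((Salamandra_montanus,(Apis_viridis,Colobus_orientalis)),((Musca_tricolor,(Cuon_arenarius,Corvus_litoralis)),((Schizosaccharomyces_fluviatilis,Bacillus_minor),Clostridium_arenarius)))),(Puma_albus,(Rattus_giganteus,Arabidopsis_tricolor))),(Acinonyx_robustus,(Gorilla_domesticus,Secale_litoralis))),Castanea_australis).
That clade has exactly 17 tips — every listed taxon and nothing else — so the group is monophyletic.

Yes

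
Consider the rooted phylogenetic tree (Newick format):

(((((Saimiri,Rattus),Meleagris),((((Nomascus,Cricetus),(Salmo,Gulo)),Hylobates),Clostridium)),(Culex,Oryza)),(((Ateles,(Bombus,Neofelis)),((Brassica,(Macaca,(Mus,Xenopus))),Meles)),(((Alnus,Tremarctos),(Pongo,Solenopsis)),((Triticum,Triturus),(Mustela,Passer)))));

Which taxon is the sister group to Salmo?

Gulo

Salmo attaches to the tree at the node subtending (Salmo,Gulo).
The other lineage descending from that same node — the sister group — is the single tip Gulo.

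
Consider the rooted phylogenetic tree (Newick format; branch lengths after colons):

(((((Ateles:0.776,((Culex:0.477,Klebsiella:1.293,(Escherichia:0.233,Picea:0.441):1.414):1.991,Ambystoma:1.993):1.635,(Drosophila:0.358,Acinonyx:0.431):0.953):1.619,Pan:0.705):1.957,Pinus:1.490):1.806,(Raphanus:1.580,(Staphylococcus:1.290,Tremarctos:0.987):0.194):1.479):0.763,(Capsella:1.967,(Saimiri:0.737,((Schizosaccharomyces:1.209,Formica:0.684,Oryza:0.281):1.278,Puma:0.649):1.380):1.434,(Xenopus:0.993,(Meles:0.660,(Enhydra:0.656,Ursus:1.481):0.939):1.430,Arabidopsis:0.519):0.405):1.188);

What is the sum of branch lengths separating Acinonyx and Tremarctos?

The path runs Acinonyx → … → MRCA → … → Tremarctos; the MRCA is the node subtending ((((Ateles,((Culex,Klebsiella,(Escherichia,Picea)),Ambystoma),(Drosophila,Acinonyx)),Pan),Pinus),(Raphanus,(Staphylococcus,Tremarctos))).
Branch lengths along that path: 0.431 + 0.953 + 1.619 + 1.957 + 1.806 + 1.479 + 0.194 + 0.987 = 9.426.

9.426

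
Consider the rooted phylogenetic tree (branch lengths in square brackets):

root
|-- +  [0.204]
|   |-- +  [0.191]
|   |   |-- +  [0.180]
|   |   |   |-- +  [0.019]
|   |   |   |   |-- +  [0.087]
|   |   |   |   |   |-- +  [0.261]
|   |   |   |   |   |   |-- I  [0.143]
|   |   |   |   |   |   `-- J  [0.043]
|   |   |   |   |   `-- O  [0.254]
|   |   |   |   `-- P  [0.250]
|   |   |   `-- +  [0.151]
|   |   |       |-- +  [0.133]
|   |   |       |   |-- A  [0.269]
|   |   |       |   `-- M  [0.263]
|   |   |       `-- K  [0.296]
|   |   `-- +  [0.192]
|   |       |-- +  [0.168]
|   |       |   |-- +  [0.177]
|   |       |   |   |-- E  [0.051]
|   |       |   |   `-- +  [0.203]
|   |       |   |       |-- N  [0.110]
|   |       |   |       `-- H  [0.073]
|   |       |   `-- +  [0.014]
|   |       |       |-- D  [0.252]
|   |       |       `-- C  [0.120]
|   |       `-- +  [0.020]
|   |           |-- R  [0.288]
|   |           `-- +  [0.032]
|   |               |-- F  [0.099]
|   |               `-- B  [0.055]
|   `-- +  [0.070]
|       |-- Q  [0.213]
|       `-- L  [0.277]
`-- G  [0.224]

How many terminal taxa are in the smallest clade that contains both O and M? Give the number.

The MRCA of O and M is the node subtending ((((I,J),O),P),((A,M),K)).
That clade contains 7 terminal taxa: A, I, J, K, M, O, P.

7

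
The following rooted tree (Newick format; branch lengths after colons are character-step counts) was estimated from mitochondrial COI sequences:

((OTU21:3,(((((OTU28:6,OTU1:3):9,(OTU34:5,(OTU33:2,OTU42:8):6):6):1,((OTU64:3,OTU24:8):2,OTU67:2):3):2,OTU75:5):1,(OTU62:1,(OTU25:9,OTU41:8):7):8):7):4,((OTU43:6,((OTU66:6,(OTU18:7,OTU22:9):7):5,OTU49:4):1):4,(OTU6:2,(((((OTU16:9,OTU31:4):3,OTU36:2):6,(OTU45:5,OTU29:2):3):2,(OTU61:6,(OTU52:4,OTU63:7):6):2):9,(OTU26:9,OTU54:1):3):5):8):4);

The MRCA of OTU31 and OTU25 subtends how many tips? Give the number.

29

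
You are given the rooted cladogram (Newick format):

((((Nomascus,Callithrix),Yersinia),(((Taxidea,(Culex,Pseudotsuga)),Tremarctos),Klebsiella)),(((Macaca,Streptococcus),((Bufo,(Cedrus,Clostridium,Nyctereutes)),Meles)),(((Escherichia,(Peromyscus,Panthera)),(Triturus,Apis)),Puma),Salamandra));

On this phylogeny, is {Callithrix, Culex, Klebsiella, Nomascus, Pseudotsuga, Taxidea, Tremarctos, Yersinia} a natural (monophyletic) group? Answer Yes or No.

Yes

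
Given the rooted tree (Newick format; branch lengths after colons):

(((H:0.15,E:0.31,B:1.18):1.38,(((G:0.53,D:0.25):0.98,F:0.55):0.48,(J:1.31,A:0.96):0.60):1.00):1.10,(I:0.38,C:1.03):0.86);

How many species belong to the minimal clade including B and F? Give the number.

8

The MRCA of B and F is the node subtending ((H,E,B),(((G,D),F),(J,A))).
That clade contains 8 terminal taxa: A, B, D, E, F, G, H, J.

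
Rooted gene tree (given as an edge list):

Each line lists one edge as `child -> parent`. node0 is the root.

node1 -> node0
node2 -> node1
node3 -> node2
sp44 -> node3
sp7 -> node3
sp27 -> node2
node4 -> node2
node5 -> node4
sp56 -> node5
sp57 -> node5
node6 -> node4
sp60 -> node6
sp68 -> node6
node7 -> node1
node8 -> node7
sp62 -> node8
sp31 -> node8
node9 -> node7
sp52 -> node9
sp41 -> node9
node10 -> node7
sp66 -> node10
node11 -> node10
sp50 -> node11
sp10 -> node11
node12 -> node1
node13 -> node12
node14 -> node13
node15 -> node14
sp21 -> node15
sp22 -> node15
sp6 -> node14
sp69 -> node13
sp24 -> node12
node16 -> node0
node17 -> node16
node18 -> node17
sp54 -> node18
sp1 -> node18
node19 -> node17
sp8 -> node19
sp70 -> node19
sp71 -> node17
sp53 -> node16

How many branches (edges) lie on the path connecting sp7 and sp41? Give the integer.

The MRCA of sp7 and sp41 is the node subtending (((sp44,sp7),sp27,((sp56,sp57),(sp60,sp68))),((sp62,sp31),(sp52,sp41),(sp66,(sp50,sp10))),((((sp21,sp22),sp6),sp69),sp24)).
From sp7 up to that node: 3 branches. From sp41 up to the same node: 3 branches. Total: 3 + 3 = 6.

6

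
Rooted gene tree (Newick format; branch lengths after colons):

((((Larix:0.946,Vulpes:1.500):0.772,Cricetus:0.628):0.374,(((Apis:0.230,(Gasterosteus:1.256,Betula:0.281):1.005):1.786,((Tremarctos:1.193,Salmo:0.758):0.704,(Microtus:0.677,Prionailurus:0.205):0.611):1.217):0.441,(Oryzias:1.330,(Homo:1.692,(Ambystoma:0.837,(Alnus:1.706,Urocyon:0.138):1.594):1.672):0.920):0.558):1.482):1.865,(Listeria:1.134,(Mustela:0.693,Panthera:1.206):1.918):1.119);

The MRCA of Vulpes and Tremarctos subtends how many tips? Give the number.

The MRCA of Vulpes and Tremarctos is the node subtending (((Larix,Vulpes),Cricetus),(((Apis,(Gasterosteus,Betula)),((Tremarctos,Salmo),(Microtus,Prionailurus))),(Oryzias,(Homo,(Ambystoma,(Alnus,Urocyon)))))).
That clade contains 15 terminal taxa: Alnus, Ambystoma, Apis, Betula, Cricetus, Gasterosteus, Homo, Larix, Microtus, Oryzias, Prionailurus, Salmo, Tremarctos, Urocyon, Vulpes.

15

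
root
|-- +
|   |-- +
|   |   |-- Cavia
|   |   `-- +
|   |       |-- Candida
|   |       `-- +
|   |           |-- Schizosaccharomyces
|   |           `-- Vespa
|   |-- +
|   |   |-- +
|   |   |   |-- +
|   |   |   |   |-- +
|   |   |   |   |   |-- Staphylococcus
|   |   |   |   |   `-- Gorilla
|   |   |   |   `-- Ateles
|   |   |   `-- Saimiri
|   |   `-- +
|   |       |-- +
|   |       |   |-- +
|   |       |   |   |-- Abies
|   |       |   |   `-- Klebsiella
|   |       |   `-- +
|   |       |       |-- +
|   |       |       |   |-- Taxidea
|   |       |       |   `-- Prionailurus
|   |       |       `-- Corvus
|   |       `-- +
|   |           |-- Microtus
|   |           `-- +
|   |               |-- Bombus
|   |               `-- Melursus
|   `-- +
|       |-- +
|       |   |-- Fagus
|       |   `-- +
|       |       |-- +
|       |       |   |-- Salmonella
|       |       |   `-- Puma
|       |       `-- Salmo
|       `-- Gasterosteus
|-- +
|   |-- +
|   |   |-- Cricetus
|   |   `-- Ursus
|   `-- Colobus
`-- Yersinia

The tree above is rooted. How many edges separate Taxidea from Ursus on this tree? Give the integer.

10

The MRCA of Taxidea and Ursus is the root of the tree.
From Taxidea up to that node: 7 branches. From Ursus up to the same node: 3 branches. Total: 7 + 3 = 10.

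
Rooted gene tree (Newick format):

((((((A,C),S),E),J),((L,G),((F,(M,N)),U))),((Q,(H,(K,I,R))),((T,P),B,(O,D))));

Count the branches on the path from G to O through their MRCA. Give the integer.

8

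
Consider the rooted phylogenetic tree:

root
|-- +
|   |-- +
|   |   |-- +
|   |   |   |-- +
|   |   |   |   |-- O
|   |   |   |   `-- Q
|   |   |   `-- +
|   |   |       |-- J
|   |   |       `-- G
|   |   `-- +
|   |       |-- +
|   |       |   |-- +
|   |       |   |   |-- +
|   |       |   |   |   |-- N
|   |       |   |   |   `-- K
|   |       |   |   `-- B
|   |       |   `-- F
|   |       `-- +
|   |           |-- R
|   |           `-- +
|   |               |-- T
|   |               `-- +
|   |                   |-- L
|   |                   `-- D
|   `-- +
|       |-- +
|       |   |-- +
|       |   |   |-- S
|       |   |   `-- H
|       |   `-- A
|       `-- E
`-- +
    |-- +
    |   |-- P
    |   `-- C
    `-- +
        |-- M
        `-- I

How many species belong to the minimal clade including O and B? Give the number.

The MRCA of O and B is the node subtending (((O,Q),(J,G)),((((N,K),B),F),(R,(T,(L,D))))).
That clade contains 12 terminal taxa: B, D, F, G, J, K, L, N, O, Q, R, T.

12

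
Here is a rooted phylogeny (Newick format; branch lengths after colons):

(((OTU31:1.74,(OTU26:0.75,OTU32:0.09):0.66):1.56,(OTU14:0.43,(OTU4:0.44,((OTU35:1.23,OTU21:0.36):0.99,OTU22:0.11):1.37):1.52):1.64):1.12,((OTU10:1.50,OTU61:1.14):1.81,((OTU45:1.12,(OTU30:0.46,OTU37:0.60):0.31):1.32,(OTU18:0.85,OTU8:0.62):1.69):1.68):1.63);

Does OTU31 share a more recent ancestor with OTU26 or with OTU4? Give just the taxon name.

The MRCA of OTU31 and OTU26 subtends (OTU31,(OTU26,OTU32)) (3 taxa).
The MRCA of OTU31 and OTU4 subtends ((OTU31,(OTU26,OTU32)),(OTU14,(OTU4,((OTU35,OTU21),OTU22)))) (8 taxa).
The first is nested inside the second, so OTU31 shares a more recent common ancestor with OTU26.

OTU26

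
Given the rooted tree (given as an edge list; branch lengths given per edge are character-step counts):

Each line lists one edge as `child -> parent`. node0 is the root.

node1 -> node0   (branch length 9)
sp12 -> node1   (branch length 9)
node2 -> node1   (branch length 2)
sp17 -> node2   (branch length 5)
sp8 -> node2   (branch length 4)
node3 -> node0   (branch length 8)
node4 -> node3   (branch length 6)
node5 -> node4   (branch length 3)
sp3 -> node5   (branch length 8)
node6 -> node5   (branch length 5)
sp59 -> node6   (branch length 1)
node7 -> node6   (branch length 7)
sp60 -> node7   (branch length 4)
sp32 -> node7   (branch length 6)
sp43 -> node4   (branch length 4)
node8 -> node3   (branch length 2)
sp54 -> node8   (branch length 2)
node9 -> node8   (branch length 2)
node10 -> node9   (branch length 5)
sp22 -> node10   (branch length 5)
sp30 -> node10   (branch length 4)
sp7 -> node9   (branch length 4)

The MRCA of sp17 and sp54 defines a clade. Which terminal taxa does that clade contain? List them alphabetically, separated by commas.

Tracing sp17: it sits inside (sp17,sp8).
Tracing sp54: it sits inside (sp54,((sp22,sp30),sp7)).
The smallest clade enclosing both is the whole tree (their MRCA is the root), so the answer is all 12 tips in alphabetical order.

sp12, sp17, sp22, sp3, sp30, sp32, sp43, sp54, sp59, sp60, sp7, sp8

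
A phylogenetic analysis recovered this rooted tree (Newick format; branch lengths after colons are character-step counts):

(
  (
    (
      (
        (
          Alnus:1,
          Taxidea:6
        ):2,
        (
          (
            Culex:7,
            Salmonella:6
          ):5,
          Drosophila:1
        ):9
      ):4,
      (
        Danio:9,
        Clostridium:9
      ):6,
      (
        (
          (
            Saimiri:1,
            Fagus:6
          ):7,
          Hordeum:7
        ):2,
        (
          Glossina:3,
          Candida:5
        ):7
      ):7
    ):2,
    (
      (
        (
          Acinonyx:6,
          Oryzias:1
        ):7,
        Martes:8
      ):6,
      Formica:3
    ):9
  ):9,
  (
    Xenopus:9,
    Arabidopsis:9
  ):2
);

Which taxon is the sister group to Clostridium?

Clostridium attaches to the tree at the node subtending (Danio,Clostridium).
The other lineage descending from that same node — the sister group — is the single tip Danio.

Danio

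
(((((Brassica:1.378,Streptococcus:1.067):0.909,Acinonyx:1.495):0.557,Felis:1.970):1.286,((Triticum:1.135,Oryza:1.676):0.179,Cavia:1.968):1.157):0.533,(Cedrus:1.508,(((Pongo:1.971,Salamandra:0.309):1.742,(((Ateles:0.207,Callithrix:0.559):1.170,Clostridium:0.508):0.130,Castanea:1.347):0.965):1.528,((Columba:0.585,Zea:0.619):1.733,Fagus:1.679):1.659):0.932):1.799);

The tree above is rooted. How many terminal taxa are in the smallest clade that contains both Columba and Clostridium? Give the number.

The MRCA of Columba and Clostridium is the node subtending (((Pongo,Salamandra),(((Ateles,Callithrix),Clostridium),Castanea)),((Columba,Zea),Fagus)).
That clade contains 9 terminal taxa: Ateles, Callithrix, Castanea, Clostridium, Columba, Fagus, Pongo, Salamandra, Zea.

9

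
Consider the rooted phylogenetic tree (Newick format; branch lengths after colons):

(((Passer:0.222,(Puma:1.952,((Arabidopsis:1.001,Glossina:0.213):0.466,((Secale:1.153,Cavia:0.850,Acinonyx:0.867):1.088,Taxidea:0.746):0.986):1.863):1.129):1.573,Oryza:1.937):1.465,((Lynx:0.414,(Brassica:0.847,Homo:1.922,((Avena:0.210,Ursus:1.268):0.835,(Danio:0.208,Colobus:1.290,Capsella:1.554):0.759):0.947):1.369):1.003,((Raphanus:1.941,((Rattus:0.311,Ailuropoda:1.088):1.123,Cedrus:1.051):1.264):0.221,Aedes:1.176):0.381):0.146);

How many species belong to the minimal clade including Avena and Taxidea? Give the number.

22

The MRCA of Avena and Taxidea is the root, so the clade is the entire tree.
That clade contains 22 terminal taxa: Acinonyx, Aedes, Ailuropoda, Arabidopsis, Avena, Brassica, Capsella, Cavia, Cedrus, Colobus, Danio, Glossina, Homo, Lynx, Oryza, Passer, Puma, Raphanus, Rattus, Secale, Taxidea, Ursus.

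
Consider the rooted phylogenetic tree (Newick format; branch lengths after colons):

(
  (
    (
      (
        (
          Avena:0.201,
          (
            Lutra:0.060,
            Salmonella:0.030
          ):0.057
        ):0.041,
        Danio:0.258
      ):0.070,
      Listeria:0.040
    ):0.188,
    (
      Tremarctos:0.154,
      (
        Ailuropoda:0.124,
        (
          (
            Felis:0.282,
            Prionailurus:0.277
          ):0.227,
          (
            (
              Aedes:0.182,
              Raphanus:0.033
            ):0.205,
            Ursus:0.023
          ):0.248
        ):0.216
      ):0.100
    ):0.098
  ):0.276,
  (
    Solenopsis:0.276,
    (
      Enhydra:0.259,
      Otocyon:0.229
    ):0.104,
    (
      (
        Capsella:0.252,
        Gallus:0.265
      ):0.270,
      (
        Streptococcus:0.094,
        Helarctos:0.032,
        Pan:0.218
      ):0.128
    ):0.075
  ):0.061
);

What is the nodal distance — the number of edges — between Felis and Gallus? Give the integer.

The MRCA of Felis and Gallus is the root of the tree.
From Felis up to that node: 6 branches. From Gallus up to the same node: 4 branches. Total: 6 + 4 = 10.

10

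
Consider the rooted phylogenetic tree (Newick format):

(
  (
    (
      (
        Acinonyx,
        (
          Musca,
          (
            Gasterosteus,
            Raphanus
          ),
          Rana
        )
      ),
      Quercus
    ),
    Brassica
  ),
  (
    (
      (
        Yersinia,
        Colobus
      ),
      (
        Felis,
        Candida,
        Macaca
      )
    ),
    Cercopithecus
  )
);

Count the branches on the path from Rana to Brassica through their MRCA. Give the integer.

The MRCA of Rana and Brassica is the node subtending (((Acinonyx,(Musca,(Gasterosteus,Raphanus),Rana)),Quercus),Brassica).
From Rana up to that node: 4 branches. From Brassica up to the same node: 1 branch. Total: 4 + 1 = 5.

5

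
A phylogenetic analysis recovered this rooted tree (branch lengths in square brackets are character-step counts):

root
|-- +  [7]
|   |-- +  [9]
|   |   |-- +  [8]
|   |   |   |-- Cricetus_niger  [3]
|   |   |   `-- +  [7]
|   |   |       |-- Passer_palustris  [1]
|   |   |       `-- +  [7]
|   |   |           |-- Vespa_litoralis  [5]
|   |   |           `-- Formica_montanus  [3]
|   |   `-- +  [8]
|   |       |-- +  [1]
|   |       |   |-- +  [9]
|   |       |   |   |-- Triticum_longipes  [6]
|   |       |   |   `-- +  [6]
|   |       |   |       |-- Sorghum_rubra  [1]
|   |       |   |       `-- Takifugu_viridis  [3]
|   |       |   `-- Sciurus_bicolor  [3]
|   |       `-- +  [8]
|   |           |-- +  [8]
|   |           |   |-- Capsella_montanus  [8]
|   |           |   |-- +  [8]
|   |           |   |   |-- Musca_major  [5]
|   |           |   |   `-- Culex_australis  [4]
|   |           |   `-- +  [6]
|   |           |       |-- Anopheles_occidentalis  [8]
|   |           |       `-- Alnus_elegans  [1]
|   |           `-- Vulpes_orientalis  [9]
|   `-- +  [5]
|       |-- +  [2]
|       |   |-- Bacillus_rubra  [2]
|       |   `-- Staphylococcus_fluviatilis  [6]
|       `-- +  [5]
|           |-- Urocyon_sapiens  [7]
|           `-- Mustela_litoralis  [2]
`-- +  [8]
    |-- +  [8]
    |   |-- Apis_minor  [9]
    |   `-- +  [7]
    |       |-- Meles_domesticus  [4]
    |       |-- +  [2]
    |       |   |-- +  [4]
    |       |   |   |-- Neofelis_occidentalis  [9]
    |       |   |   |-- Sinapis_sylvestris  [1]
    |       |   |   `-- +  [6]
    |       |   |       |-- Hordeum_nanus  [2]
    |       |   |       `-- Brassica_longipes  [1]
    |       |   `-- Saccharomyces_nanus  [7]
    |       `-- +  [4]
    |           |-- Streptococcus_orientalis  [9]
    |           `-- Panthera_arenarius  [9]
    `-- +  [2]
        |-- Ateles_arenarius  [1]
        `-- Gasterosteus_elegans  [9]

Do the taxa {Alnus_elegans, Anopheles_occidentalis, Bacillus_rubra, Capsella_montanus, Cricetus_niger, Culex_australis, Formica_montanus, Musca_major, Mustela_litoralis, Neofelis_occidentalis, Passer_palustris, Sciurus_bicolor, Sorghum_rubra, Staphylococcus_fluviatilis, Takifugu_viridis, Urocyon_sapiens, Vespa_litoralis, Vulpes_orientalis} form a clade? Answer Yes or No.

No

The MRCA of the listed taxa is the root, so the smallest clade containing them is the whole tree.
That clade also contains Apis_minor, Ateles_arenarius, Brassica_longipes, Gasterosteus_elegans, Hordeum_nanus, Meles_domesticus, Panthera_arenarius, Saccharomyces_nanus, Sinapis_sylvestris, Streptococcus_orientalis, Triticum_longipes, which are not in the proposed group, so the group is not monophyletic.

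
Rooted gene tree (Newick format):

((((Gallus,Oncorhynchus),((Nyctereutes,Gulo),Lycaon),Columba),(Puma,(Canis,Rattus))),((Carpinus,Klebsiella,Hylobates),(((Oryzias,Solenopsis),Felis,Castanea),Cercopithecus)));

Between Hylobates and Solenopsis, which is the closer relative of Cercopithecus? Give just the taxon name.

Solenopsis

The MRCA of Cercopithecus and Solenopsis subtends (((Oryzias,Solenopsis),Felis,Castanea),Cercopithecus) (5 taxa).
The MRCA of Cercopithecus and Hylobates subtends ((Carpinus,Klebsiella,Hylobates),(((Oryzias,Solenopsis),Felis,Castanea),Cercopithecus)) (8 taxa).
The first is nested inside the second, so Cercopithecus shares a more recent common ancestor with Solenopsis.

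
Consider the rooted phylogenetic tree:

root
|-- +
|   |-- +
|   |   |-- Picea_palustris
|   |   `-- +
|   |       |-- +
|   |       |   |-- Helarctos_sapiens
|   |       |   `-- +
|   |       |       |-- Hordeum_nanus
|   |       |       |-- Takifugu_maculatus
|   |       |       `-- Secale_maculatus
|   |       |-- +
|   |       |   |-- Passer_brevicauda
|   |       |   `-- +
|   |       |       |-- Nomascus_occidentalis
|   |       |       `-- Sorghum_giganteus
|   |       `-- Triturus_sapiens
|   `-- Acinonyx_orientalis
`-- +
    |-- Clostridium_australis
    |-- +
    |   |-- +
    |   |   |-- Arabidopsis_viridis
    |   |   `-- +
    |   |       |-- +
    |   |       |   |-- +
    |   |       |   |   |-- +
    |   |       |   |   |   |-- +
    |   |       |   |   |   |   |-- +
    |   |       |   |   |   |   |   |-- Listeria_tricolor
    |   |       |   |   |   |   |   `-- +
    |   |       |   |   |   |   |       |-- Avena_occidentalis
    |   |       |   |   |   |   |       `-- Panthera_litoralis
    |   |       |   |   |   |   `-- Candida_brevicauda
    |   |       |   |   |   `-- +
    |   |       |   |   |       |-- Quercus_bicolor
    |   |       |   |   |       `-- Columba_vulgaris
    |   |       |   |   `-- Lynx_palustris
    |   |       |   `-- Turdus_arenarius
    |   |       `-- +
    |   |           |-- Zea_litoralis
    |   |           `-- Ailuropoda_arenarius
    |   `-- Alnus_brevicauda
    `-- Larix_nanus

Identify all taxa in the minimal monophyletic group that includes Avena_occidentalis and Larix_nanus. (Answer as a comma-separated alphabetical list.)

Ailuropoda_arenarius, Alnus_brevicauda, Arabidopsis_viridis, Avena_occidentalis, Candida_brevicauda, Clostridium_australis, Columba_vulgaris, Larix_nanus, Listeria_tricolor, Lynx_palustris, Panthera_litoralis, Quercus_bicolor, Turdus_arenarius, Zea_litoralis

Tracing Avena_occidentalis: it sits inside (Avena_occidentalis,Panthera_litoralis).
Tracing Larix_nanus: it sits inside (Clostridium_australis,((Arabidopsis_viridis,((((((Listeria_tricolor,(Avena_occidentalis,Panthera_litoralis)),Candida_brevicauda),(Quercus_bicolor,Columba_vulgaris)),Lynx_palustris),Turdus_arenarius),(Zea_litoralis,Ailuropoda_arenarius))),Alnus_brevicauda),Larix_nanus).
The smallest clade enclosing both is (Clostridium_australis,((Arabidopsis_viridis,((((((Listeria_tricolor,(Avena_occidentalis,Panthera_litoralis)),Candida_brevicauda),(Quercus_bicolor,Columba_vulgaris)),Lynx_palustris),Turdus_arenarius),(Zea_litoralis,Ailuropoda_arenarius))),Alnus_brevicauda),Larix_nanus); the answer is its 14 terminal taxa in alphabetical order.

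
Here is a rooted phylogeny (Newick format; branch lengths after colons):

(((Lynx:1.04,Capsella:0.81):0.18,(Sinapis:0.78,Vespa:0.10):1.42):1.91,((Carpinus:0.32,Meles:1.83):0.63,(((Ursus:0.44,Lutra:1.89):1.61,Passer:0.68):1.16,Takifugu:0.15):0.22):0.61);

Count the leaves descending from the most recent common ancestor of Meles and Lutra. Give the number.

The MRCA of Meles and Lutra is the node subtending ((Carpinus,Meles),(((Ursus,Lutra),Passer),Takifugu)).
That clade contains 6 terminal taxa: Carpinus, Lutra, Meles, Passer, Takifugu, Ursus.

6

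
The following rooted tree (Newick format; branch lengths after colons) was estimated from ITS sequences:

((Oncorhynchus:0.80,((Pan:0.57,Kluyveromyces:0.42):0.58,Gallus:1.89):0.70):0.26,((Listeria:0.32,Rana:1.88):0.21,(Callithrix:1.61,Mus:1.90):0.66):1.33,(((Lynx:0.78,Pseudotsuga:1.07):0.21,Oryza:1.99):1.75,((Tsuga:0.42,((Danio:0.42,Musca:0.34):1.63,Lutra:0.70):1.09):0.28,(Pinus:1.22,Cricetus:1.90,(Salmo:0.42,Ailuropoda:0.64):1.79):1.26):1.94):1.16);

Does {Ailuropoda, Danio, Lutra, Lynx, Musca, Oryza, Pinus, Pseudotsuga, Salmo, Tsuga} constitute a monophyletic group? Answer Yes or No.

No

The MRCA of the listed taxa subtends (((Lynx,Pseudotsuga),Oryza),((Tsuga,((Danio,Musca),Lutra)),(Pinus,Cricetus,(Salmo,Ailuropoda)))).
That clade also contains Cricetus, which is not in the proposed group, so the group is not monophyletic.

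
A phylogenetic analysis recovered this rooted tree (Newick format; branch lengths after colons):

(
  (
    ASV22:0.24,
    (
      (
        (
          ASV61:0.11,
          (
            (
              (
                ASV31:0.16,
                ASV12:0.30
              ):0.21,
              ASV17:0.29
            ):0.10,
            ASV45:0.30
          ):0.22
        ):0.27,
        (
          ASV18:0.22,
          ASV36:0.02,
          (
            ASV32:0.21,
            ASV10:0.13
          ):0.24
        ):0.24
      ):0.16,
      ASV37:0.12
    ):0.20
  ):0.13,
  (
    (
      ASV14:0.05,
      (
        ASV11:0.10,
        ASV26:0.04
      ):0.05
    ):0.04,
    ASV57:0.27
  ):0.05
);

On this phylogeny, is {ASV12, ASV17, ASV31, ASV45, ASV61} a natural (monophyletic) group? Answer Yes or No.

Yes

The most recent common ancestor of these taxa subtends (ASV61,(((ASV31,ASV12),ASV17),ASV45)).
That clade has exactly 5 tips — every listed taxon and nothing else — so the group is monophyletic.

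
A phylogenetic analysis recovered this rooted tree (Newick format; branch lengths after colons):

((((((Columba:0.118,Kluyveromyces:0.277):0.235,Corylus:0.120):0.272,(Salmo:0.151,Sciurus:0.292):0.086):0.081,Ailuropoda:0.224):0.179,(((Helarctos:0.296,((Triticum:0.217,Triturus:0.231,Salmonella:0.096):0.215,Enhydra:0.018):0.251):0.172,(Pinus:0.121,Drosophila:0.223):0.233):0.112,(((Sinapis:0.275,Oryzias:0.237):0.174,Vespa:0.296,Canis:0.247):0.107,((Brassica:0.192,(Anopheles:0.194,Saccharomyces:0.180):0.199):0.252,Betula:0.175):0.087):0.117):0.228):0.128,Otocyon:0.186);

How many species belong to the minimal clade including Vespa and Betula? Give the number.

8

The MRCA of Vespa and Betula is the node subtending (((Sinapis,Oryzias),Vespa,Canis),((Brassica,(Anopheles,Saccharomyces)),Betula)).
That clade contains 8 terminal taxa: Anopheles, Betula, Brassica, Canis, Oryzias, Saccharomyces, Sinapis, Vespa.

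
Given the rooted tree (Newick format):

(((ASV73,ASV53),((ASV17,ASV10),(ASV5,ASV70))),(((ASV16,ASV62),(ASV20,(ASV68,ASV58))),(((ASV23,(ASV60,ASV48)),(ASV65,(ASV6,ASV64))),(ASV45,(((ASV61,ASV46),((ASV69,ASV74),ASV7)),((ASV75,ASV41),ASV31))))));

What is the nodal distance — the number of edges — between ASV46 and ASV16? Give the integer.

9

The MRCA of ASV46 and ASV16 is the node subtending (((ASV16,ASV62),(ASV20,(ASV68,ASV58))),(((ASV23,(ASV60,ASV48)),(ASV65,(ASV6,ASV64))),(ASV45,(((ASV61,ASV46),((ASV69,ASV74),ASV7)),((ASV75,ASV41),ASV31))))).
From ASV46 up to that node: 6 branches. From ASV16 up to the same node: 3 branches. Total: 6 + 3 = 9.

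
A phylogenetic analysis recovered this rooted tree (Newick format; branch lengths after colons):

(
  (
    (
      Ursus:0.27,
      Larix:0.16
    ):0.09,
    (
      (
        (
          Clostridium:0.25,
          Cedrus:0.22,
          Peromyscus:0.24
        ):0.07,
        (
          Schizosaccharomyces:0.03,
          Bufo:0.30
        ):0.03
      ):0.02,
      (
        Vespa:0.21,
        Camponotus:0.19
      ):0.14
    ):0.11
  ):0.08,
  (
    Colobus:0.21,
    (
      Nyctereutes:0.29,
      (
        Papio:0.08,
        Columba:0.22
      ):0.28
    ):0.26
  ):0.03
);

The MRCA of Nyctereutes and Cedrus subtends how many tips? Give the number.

13

The MRCA of Nyctereutes and Cedrus is the root, so the clade is the entire tree.
That clade contains 13 terminal taxa: Bufo, Camponotus, Cedrus, Clostridium, Colobus, Columba, Larix, Nyctereutes, Papio, Peromyscus, Schizosaccharomyces, Ursus, Vespa.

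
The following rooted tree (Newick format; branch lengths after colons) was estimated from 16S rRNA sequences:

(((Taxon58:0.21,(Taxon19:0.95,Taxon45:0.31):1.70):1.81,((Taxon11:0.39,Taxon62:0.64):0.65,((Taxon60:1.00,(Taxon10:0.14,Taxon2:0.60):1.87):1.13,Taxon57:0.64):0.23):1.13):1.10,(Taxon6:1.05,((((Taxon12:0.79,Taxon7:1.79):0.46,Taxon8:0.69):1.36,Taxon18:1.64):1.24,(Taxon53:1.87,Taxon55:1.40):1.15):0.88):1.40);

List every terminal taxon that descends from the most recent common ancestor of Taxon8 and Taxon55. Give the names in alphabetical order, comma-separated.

Taxon12, Taxon18, Taxon53, Taxon55, Taxon7, Taxon8

Tracing Taxon8: it sits inside ((Taxon12,Taxon7),Taxon8).
Tracing Taxon55: it sits inside (Taxon53,Taxon55).
The smallest clade enclosing both is ((((Taxon12,Taxon7),Taxon8),Taxon18),(Taxon53,Taxon55)); the answer is its 6 terminal taxa in alphabetical order.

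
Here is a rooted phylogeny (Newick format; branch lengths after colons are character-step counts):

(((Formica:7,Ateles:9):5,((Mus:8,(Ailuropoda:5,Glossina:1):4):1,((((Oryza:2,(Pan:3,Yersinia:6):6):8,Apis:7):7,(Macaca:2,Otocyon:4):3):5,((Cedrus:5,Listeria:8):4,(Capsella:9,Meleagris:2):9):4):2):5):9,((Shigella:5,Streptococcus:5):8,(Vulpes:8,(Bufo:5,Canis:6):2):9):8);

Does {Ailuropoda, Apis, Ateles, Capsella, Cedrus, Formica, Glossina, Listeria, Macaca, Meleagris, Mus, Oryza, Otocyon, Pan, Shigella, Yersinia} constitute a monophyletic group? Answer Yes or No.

The MRCA of the listed taxa is the root, so the smallest clade containing them is the whole tree.
That clade also contains Bufo, Canis, Streptococcus, Vulpes, which are not in the proposed group, so the group is not monophyletic.

No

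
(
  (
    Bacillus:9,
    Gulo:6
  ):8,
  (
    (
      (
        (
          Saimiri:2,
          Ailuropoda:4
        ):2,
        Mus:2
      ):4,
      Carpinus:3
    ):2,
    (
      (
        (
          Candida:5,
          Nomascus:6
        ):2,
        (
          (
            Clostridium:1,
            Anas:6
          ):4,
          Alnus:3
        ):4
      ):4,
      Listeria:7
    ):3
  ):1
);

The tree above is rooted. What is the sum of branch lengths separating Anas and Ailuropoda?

The path runs Anas → … → MRCA → … → Ailuropoda; the MRCA is the node subtending ((((Saimiri,Ailuropoda),Mus),Carpinus),(((Candida,Nomascus),((Clostridium,Anas),Alnus)),Listeria)).
Branch lengths along that path: 6 + 4 + 4 + 4 + 3 + 2 + 4 + 2 + 4 = 33.

33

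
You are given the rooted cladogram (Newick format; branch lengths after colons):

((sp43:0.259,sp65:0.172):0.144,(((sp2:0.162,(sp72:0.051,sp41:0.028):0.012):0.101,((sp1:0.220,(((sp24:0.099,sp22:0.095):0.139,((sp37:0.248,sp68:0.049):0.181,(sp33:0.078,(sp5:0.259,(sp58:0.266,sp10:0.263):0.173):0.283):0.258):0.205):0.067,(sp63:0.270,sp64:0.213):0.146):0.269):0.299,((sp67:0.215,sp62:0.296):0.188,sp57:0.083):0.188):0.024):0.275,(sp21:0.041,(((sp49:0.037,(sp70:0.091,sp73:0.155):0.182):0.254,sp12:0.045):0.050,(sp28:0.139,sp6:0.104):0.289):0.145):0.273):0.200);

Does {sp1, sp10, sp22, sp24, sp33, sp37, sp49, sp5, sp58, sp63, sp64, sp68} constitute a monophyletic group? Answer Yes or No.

The MRCA of the listed taxa subtends (((sp2,(sp72,sp41)),((sp1,(((sp24,sp22),((sp37,sp68),(sp33,(sp5,(sp58,sp10))))),(sp63,sp64))),((sp67,sp62),sp57))),(sp21,(((sp49,(sp70,sp73)),sp12),(sp28,sp6)))).
That clade also contains sp12, sp2, sp21, sp28, sp41, sp57, sp6, sp62, sp67, sp70, sp72, sp73, which are not in the proposed group, so the group is not monophyletic.

No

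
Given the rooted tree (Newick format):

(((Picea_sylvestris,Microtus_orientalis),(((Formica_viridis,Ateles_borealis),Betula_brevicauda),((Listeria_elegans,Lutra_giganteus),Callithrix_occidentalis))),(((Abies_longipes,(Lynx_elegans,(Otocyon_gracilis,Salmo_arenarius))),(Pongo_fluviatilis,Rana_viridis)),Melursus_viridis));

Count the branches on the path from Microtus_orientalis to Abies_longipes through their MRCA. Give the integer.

7

The MRCA of Microtus_orientalis and Abies_longipes is the root of the tree.
From Microtus_orientalis up to that node: 3 branches. From Abies_longipes up to the same node: 4 branches. Total: 3 + 4 = 7.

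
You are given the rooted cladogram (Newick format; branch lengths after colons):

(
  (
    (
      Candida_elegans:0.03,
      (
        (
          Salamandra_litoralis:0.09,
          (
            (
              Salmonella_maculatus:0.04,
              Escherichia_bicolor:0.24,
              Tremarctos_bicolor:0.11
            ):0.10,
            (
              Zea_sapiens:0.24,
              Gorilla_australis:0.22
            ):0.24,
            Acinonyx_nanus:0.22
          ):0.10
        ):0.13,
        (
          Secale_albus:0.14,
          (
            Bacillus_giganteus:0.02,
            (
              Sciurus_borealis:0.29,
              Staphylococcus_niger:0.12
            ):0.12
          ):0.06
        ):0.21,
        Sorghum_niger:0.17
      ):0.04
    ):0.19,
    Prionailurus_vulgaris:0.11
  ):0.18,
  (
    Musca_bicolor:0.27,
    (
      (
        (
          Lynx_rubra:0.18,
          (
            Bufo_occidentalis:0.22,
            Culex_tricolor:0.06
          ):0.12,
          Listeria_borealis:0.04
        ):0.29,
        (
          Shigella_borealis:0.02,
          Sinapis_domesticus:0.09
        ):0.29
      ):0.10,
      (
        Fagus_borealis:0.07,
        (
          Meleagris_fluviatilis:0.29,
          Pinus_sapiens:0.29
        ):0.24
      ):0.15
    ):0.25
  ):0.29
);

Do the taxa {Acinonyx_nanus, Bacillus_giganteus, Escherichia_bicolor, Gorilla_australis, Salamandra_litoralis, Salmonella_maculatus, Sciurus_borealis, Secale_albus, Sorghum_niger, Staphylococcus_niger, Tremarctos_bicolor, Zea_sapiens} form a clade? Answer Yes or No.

The most recent common ancestor of these taxa subtends ((Salamandra_litoralis,((Salmonella_maculatus,Escherichia_bicolor,Tremarctos_bicolor),(Zea_sapiens,Gorilla_australis),Acinonyx_nanus)),(Secale_albus,(Bacillus_giganteus,(Sciurus_borealis,Staphylococcus_niger))),Sorghum_niger).
That clade has exactly 12 tips — every listed taxon and nothing else — so the group is monophyletic.

Yes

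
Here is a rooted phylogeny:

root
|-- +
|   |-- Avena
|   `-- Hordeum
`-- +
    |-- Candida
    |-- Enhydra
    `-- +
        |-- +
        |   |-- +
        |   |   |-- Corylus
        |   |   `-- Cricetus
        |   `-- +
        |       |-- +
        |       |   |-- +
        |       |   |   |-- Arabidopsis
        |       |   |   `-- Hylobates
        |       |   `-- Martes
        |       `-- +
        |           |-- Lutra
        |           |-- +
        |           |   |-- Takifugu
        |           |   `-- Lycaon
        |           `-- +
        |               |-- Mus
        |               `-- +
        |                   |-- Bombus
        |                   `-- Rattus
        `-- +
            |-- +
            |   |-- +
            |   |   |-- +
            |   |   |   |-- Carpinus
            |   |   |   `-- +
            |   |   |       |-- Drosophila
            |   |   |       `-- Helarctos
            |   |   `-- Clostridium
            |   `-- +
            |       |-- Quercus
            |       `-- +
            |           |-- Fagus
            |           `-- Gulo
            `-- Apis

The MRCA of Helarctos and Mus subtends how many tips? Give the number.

19

The MRCA of Helarctos and Mus is the node subtending (((Corylus,Cricetus),(((Arabidopsis,Hylobates),Martes),(Lutra,(Takifugu,Lycaon),(Mus,(Bombus,Rattus))))),((((Carpinus,(Drosophila,Helarctos)),Clostridium),(Quercus,(Fagus,Gulo))),Apis)).
That clade contains 19 terminal taxa: Apis, Arabidopsis, Bombus, Carpinus, Clostridium, Corylus, Cricetus, Drosophila, Fagus, Gulo, Helarctos, Hylobates, Lutra, Lycaon, Martes, Mus, Quercus, Rattus, Takifugu.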